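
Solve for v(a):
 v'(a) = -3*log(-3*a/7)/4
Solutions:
 v(a) = C1 - 3*a*log(-a)/4 + 3*a*(-log(3) + 1 + log(7))/4


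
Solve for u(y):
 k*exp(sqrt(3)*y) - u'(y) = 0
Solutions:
 u(y) = C1 + sqrt(3)*k*exp(sqrt(3)*y)/3


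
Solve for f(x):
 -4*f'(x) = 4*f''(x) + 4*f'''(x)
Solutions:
 f(x) = C1 + (C2*sin(sqrt(3)*x/2) + C3*cos(sqrt(3)*x/2))*exp(-x/2)


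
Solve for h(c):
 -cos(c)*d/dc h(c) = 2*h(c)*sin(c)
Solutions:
 h(c) = C1*cos(c)^2


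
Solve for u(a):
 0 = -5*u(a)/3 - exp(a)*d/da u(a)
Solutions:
 u(a) = C1*exp(5*exp(-a)/3)


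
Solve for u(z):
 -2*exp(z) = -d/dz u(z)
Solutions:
 u(z) = C1 + 2*exp(z)


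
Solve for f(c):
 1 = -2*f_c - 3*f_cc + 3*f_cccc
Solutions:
 f(c) = C1 + C2*exp(-3^(1/3)*c*(3^(1/3)/(sqrt(6) + 3)^(1/3) + (sqrt(6) + 3)^(1/3))/6)*sin(3^(1/6)*c*(-3^(2/3)*(sqrt(6) + 3)^(1/3) + 3/(sqrt(6) + 3)^(1/3))/6) + C3*exp(-3^(1/3)*c*(3^(1/3)/(sqrt(6) + 3)^(1/3) + (sqrt(6) + 3)^(1/3))/6)*cos(3^(1/6)*c*(-3^(2/3)*(sqrt(6) + 3)^(1/3) + 3/(sqrt(6) + 3)^(1/3))/6) + C4*exp(3^(1/3)*c*(3^(1/3)/(sqrt(6) + 3)^(1/3) + (sqrt(6) + 3)^(1/3))/3) - c/2


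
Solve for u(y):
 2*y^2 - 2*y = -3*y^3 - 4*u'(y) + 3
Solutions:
 u(y) = C1 - 3*y^4/16 - y^3/6 + y^2/4 + 3*y/4


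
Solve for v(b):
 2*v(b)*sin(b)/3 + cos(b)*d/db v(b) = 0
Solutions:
 v(b) = C1*cos(b)^(2/3)


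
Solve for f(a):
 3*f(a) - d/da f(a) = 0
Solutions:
 f(a) = C1*exp(3*a)


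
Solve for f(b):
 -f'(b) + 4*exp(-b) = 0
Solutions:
 f(b) = C1 - 4*exp(-b)


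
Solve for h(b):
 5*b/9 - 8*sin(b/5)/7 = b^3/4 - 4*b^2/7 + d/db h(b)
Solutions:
 h(b) = C1 - b^4/16 + 4*b^3/21 + 5*b^2/18 + 40*cos(b/5)/7


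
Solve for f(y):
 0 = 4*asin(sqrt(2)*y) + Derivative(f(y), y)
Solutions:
 f(y) = C1 - 4*y*asin(sqrt(2)*y) - 2*sqrt(2)*sqrt(1 - 2*y^2)


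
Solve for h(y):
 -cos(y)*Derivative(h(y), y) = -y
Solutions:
 h(y) = C1 + Integral(y/cos(y), y)


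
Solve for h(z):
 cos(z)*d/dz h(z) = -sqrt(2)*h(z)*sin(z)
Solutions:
 h(z) = C1*cos(z)^(sqrt(2))


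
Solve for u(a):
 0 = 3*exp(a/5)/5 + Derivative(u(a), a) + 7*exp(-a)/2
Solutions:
 u(a) = C1 - 3*exp(a/5) + 7*exp(-a)/2


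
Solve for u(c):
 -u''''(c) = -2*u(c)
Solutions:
 u(c) = C1*exp(-2^(1/4)*c) + C2*exp(2^(1/4)*c) + C3*sin(2^(1/4)*c) + C4*cos(2^(1/4)*c)


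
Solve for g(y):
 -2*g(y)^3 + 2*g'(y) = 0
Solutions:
 g(y) = -sqrt(2)*sqrt(-1/(C1 + y))/2
 g(y) = sqrt(2)*sqrt(-1/(C1 + y))/2


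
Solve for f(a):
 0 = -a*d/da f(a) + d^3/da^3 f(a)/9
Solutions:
 f(a) = C1 + Integral(C2*airyai(3^(2/3)*a) + C3*airybi(3^(2/3)*a), a)


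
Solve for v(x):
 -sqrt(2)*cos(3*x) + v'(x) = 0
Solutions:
 v(x) = C1 + sqrt(2)*sin(3*x)/3


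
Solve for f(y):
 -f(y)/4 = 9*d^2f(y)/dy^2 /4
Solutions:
 f(y) = C1*sin(y/3) + C2*cos(y/3)


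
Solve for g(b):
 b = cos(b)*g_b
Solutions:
 g(b) = C1 + Integral(b/cos(b), b)


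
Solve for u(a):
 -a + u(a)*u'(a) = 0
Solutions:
 u(a) = -sqrt(C1 + a^2)
 u(a) = sqrt(C1 + a^2)


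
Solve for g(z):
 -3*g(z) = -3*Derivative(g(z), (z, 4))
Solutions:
 g(z) = C1*exp(-z) + C2*exp(z) + C3*sin(z) + C4*cos(z)


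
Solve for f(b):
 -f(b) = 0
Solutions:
 f(b) = 0


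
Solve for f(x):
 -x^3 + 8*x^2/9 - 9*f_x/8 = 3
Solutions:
 f(x) = C1 - 2*x^4/9 + 64*x^3/243 - 8*x/3


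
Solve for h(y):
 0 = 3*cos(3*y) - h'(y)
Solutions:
 h(y) = C1 + sin(3*y)


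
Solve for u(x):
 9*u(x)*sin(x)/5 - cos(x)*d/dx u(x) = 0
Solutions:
 u(x) = C1/cos(x)^(9/5)


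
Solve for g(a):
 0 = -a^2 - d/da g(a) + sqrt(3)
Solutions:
 g(a) = C1 - a^3/3 + sqrt(3)*a


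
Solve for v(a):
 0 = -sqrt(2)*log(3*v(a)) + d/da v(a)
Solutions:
 -sqrt(2)*Integral(1/(log(_y) + log(3)), (_y, v(a)))/2 = C1 - a


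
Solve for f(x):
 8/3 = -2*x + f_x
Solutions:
 f(x) = C1 + x^2 + 8*x/3


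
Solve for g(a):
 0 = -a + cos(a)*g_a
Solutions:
 g(a) = C1 + Integral(a/cos(a), a)


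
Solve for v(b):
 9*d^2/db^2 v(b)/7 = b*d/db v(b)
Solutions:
 v(b) = C1 + C2*erfi(sqrt(14)*b/6)


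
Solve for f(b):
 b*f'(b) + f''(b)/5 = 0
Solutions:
 f(b) = C1 + C2*erf(sqrt(10)*b/2)


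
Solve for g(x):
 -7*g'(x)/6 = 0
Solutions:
 g(x) = C1


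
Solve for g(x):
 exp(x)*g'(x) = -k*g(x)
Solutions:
 g(x) = C1*exp(k*exp(-x))


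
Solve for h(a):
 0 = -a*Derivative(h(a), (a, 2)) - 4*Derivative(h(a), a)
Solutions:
 h(a) = C1 + C2/a^3


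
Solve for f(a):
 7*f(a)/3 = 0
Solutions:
 f(a) = 0


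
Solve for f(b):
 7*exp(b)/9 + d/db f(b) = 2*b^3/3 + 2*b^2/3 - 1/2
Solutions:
 f(b) = C1 + b^4/6 + 2*b^3/9 - b/2 - 7*exp(b)/9


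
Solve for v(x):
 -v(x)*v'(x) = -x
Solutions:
 v(x) = -sqrt(C1 + x^2)
 v(x) = sqrt(C1 + x^2)


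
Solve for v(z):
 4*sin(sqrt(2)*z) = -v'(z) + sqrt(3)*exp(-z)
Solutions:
 v(z) = C1 + 2*sqrt(2)*cos(sqrt(2)*z) - sqrt(3)*exp(-z)


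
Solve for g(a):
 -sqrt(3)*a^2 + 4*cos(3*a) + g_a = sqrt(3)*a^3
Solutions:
 g(a) = C1 + sqrt(3)*a^4/4 + sqrt(3)*a^3/3 - 4*sin(3*a)/3


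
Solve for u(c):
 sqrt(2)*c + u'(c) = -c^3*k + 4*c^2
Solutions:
 u(c) = C1 - c^4*k/4 + 4*c^3/3 - sqrt(2)*c^2/2


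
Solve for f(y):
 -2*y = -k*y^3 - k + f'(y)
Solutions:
 f(y) = C1 + k*y^4/4 + k*y - y^2


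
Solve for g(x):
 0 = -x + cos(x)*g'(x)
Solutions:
 g(x) = C1 + Integral(x/cos(x), x)


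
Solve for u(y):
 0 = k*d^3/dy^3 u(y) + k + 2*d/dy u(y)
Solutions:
 u(y) = C1 + C2*exp(-sqrt(2)*y*sqrt(-1/k)) + C3*exp(sqrt(2)*y*sqrt(-1/k)) - k*y/2


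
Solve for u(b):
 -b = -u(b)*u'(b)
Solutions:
 u(b) = -sqrt(C1 + b^2)
 u(b) = sqrt(C1 + b^2)


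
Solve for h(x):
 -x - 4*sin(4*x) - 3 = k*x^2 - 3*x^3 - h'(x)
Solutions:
 h(x) = C1 + k*x^3/3 - 3*x^4/4 + x^2/2 + 3*x - cos(4*x)


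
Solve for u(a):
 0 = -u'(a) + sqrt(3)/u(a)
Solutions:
 u(a) = -sqrt(C1 + 2*sqrt(3)*a)
 u(a) = sqrt(C1 + 2*sqrt(3)*a)


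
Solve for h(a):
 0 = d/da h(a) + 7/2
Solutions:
 h(a) = C1 - 7*a/2


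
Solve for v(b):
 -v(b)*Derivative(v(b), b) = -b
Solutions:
 v(b) = -sqrt(C1 + b^2)
 v(b) = sqrt(C1 + b^2)


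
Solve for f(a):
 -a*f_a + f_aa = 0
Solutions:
 f(a) = C1 + C2*erfi(sqrt(2)*a/2)


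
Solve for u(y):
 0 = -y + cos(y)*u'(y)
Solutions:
 u(y) = C1 + Integral(y/cos(y), y)


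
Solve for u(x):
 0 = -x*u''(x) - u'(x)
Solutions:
 u(x) = C1 + C2*log(x)


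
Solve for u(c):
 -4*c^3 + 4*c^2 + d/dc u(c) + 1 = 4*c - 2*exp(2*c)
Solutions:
 u(c) = C1 + c^4 - 4*c^3/3 + 2*c^2 - c - exp(2*c)


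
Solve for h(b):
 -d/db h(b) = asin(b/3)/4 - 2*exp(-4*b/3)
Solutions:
 h(b) = C1 - b*asin(b/3)/4 - sqrt(9 - b^2)/4 - 3*exp(-4*b/3)/2


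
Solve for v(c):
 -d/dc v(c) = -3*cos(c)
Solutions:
 v(c) = C1 + 3*sin(c)


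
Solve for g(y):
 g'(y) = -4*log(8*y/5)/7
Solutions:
 g(y) = C1 - 4*y*log(y)/7 - 12*y*log(2)/7 + 4*y/7 + 4*y*log(5)/7


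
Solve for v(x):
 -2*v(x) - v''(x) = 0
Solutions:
 v(x) = C1*sin(sqrt(2)*x) + C2*cos(sqrt(2)*x)


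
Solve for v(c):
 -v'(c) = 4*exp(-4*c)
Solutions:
 v(c) = C1 + exp(-4*c)


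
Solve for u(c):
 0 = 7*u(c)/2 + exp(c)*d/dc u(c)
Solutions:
 u(c) = C1*exp(7*exp(-c)/2)


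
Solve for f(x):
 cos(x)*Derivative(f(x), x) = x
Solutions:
 f(x) = C1 + Integral(x/cos(x), x)


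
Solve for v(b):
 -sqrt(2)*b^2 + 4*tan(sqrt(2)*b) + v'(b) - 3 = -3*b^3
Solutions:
 v(b) = C1 - 3*b^4/4 + sqrt(2)*b^3/3 + 3*b + 2*sqrt(2)*log(cos(sqrt(2)*b))


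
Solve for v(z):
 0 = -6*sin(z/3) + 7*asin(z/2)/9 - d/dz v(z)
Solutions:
 v(z) = C1 + 7*z*asin(z/2)/9 + 7*sqrt(4 - z^2)/9 + 18*cos(z/3)


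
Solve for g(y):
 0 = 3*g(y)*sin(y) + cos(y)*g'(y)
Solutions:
 g(y) = C1*cos(y)^3


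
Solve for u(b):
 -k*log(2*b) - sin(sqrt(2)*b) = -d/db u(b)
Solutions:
 u(b) = C1 + b*k*(log(b) - 1) + b*k*log(2) - sqrt(2)*cos(sqrt(2)*b)/2


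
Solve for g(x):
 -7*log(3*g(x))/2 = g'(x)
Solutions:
 2*Integral(1/(log(_y) + log(3)), (_y, g(x)))/7 = C1 - x


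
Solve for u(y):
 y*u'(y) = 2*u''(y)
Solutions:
 u(y) = C1 + C2*erfi(y/2)


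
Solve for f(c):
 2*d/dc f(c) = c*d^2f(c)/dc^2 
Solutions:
 f(c) = C1 + C2*c^3


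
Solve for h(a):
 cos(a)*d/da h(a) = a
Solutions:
 h(a) = C1 + Integral(a/cos(a), a)


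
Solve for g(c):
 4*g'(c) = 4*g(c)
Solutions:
 g(c) = C1*exp(c)


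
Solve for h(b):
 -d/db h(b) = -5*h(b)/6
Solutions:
 h(b) = C1*exp(5*b/6)


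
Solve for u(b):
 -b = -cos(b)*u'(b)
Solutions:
 u(b) = C1 + Integral(b/cos(b), b)


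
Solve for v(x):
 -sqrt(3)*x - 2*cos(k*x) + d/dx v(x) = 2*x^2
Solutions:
 v(x) = C1 + 2*x^3/3 + sqrt(3)*x^2/2 + 2*sin(k*x)/k


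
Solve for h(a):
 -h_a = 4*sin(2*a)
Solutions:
 h(a) = C1 + 2*cos(2*a)


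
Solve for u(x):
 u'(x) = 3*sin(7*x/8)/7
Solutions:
 u(x) = C1 - 24*cos(7*x/8)/49


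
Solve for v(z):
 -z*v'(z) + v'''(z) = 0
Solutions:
 v(z) = C1 + Integral(C2*airyai(z) + C3*airybi(z), z)


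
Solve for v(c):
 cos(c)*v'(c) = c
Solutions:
 v(c) = C1 + Integral(c/cos(c), c)


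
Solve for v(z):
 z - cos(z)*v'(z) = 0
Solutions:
 v(z) = C1 + Integral(z/cos(z), z)


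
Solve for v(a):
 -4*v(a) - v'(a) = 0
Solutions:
 v(a) = C1*exp(-4*a)


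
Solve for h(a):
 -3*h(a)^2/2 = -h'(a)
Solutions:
 h(a) = -2/(C1 + 3*a)


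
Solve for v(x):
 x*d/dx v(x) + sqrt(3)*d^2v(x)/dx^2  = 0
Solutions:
 v(x) = C1 + C2*erf(sqrt(2)*3^(3/4)*x/6)


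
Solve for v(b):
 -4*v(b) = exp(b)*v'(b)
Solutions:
 v(b) = C1*exp(4*exp(-b))


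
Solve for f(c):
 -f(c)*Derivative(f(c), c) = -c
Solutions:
 f(c) = -sqrt(C1 + c^2)
 f(c) = sqrt(C1 + c^2)


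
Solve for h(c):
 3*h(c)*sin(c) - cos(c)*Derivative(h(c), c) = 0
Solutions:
 h(c) = C1/cos(c)^3


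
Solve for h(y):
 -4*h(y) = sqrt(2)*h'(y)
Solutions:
 h(y) = C1*exp(-2*sqrt(2)*y)


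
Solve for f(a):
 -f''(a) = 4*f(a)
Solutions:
 f(a) = C1*sin(2*a) + C2*cos(2*a)


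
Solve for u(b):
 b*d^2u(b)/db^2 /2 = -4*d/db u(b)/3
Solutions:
 u(b) = C1 + C2/b^(5/3)


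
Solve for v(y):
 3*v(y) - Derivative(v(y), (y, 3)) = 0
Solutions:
 v(y) = C3*exp(3^(1/3)*y) + (C1*sin(3^(5/6)*y/2) + C2*cos(3^(5/6)*y/2))*exp(-3^(1/3)*y/2)


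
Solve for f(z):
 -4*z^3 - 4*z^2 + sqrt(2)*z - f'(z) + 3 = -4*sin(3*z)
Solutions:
 f(z) = C1 - z^4 - 4*z^3/3 + sqrt(2)*z^2/2 + 3*z - 4*cos(3*z)/3


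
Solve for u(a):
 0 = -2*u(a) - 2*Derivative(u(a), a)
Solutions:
 u(a) = C1*exp(-a)


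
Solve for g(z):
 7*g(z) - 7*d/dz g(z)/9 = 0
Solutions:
 g(z) = C1*exp(9*z)


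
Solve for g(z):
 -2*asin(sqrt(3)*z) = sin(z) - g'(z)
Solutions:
 g(z) = C1 + 2*z*asin(sqrt(3)*z) + 2*sqrt(3)*sqrt(1 - 3*z^2)/3 - cos(z)


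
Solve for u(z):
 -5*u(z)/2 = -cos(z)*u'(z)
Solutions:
 u(z) = C1*(sin(z) + 1)^(5/4)/(sin(z) - 1)^(5/4)


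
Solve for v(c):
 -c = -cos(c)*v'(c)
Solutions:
 v(c) = C1 + Integral(c/cos(c), c)


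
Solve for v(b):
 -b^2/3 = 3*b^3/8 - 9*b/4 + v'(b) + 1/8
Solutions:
 v(b) = C1 - 3*b^4/32 - b^3/9 + 9*b^2/8 - b/8


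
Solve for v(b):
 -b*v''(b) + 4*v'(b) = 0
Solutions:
 v(b) = C1 + C2*b^5


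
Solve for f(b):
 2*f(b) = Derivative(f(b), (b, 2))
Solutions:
 f(b) = C1*exp(-sqrt(2)*b) + C2*exp(sqrt(2)*b)


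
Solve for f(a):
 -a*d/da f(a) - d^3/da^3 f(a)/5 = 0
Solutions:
 f(a) = C1 + Integral(C2*airyai(-5^(1/3)*a) + C3*airybi(-5^(1/3)*a), a)


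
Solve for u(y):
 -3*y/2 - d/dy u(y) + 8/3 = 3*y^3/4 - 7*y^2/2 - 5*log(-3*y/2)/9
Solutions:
 u(y) = C1 - 3*y^4/16 + 7*y^3/6 - 3*y^2/4 + 5*y*log(-y)/9 + y*(-5*log(2) + 5*log(3) + 19)/9


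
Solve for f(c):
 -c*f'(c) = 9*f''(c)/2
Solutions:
 f(c) = C1 + C2*erf(c/3)


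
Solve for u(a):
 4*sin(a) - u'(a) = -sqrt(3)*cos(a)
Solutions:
 u(a) = C1 + sqrt(3)*sin(a) - 4*cos(a)


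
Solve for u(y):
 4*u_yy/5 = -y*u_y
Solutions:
 u(y) = C1 + C2*erf(sqrt(10)*y/4)


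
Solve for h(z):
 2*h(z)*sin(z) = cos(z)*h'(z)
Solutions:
 h(z) = C1/cos(z)^2


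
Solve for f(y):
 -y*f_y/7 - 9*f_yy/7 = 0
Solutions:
 f(y) = C1 + C2*erf(sqrt(2)*y/6)


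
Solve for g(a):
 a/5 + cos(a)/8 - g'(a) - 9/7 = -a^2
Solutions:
 g(a) = C1 + a^3/3 + a^2/10 - 9*a/7 + sin(a)/8


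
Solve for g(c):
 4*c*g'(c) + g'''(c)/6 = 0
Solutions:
 g(c) = C1 + Integral(C2*airyai(-2*3^(1/3)*c) + C3*airybi(-2*3^(1/3)*c), c)


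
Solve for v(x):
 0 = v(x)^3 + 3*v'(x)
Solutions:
 v(x) = -sqrt(6)*sqrt(-1/(C1 - x))/2
 v(x) = sqrt(6)*sqrt(-1/(C1 - x))/2


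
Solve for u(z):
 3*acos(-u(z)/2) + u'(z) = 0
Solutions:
 Integral(1/acos(-_y/2), (_y, u(z))) = C1 - 3*z


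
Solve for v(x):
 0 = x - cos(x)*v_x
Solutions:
 v(x) = C1 + Integral(x/cos(x), x)


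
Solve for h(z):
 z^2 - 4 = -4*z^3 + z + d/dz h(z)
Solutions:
 h(z) = C1 + z^4 + z^3/3 - z^2/2 - 4*z


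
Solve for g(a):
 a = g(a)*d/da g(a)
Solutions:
 g(a) = -sqrt(C1 + a^2)
 g(a) = sqrt(C1 + a^2)


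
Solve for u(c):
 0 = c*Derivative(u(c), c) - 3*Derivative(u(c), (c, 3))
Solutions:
 u(c) = C1 + Integral(C2*airyai(3^(2/3)*c/3) + C3*airybi(3^(2/3)*c/3), c)


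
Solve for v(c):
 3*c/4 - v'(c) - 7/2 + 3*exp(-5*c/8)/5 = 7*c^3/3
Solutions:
 v(c) = C1 - 7*c^4/12 + 3*c^2/8 - 7*c/2 - 24*exp(-5*c/8)/25


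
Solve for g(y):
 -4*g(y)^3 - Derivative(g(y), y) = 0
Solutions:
 g(y) = -sqrt(2)*sqrt(-1/(C1 - 4*y))/2
 g(y) = sqrt(2)*sqrt(-1/(C1 - 4*y))/2


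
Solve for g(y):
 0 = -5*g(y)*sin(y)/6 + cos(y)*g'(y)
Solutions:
 g(y) = C1/cos(y)^(5/6)


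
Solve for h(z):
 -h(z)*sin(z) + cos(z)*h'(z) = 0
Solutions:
 h(z) = C1/cos(z)


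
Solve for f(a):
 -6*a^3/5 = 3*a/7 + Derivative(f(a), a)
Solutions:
 f(a) = C1 - 3*a^4/10 - 3*a^2/14


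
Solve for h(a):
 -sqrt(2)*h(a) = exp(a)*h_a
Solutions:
 h(a) = C1*exp(sqrt(2)*exp(-a))


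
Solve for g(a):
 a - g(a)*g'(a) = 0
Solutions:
 g(a) = -sqrt(C1 + a^2)
 g(a) = sqrt(C1 + a^2)


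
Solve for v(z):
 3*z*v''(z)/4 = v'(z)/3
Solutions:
 v(z) = C1 + C2*z^(13/9)


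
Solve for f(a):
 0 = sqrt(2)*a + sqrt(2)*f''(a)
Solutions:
 f(a) = C1 + C2*a - a^3/6


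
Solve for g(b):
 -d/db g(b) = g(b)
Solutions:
 g(b) = C1*exp(-b)


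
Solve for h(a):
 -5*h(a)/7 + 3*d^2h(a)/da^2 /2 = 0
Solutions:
 h(a) = C1*exp(-sqrt(210)*a/21) + C2*exp(sqrt(210)*a/21)


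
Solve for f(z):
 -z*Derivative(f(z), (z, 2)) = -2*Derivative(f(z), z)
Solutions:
 f(z) = C1 + C2*z^3


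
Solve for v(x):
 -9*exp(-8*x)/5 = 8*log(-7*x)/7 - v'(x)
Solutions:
 v(x) = C1 + 8*x*log(-x)/7 + 8*x*(-1 + log(7))/7 - 9*exp(-8*x)/40


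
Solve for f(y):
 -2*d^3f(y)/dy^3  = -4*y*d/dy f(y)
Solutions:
 f(y) = C1 + Integral(C2*airyai(2^(1/3)*y) + C3*airybi(2^(1/3)*y), y)


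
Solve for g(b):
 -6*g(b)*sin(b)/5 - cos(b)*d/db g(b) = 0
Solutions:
 g(b) = C1*cos(b)^(6/5)


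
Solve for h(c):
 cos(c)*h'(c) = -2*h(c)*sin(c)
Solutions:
 h(c) = C1*cos(c)^2


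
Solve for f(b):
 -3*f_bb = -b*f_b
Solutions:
 f(b) = C1 + C2*erfi(sqrt(6)*b/6)


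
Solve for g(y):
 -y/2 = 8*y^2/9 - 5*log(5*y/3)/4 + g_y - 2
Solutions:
 g(y) = C1 - 8*y^3/27 - y^2/4 + 5*y*log(y)/4 - 5*y*log(3)/4 + 3*y/4 + 5*y*log(5)/4


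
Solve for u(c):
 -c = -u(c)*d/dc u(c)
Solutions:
 u(c) = -sqrt(C1 + c^2)
 u(c) = sqrt(C1 + c^2)


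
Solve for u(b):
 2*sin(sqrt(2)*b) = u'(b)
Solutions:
 u(b) = C1 - sqrt(2)*cos(sqrt(2)*b)


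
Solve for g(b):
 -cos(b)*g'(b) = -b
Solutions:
 g(b) = C1 + Integral(b/cos(b), b)


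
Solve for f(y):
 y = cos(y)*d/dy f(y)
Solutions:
 f(y) = C1 + Integral(y/cos(y), y)


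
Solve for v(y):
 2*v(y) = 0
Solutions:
 v(y) = 0


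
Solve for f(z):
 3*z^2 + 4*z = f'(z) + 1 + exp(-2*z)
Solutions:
 f(z) = C1 + z^3 + 2*z^2 - z + exp(-2*z)/2


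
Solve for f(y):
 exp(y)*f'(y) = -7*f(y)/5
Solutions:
 f(y) = C1*exp(7*exp(-y)/5)


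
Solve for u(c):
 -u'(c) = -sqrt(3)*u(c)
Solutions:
 u(c) = C1*exp(sqrt(3)*c)


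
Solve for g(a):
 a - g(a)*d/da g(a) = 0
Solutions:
 g(a) = -sqrt(C1 + a^2)
 g(a) = sqrt(C1 + a^2)


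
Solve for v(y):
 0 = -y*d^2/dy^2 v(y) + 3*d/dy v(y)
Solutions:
 v(y) = C1 + C2*y^4


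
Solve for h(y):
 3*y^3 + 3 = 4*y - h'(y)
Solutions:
 h(y) = C1 - 3*y^4/4 + 2*y^2 - 3*y


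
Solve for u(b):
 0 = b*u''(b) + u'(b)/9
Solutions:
 u(b) = C1 + C2*b^(8/9)


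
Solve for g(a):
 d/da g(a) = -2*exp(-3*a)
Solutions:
 g(a) = C1 + 2*exp(-3*a)/3


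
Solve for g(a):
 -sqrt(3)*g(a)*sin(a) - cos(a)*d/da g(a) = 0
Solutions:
 g(a) = C1*cos(a)^(sqrt(3))


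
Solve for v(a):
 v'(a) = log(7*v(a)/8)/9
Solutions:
 9*Integral(1/(-log(_y) - log(7) + 3*log(2)), (_y, v(a))) = C1 - a


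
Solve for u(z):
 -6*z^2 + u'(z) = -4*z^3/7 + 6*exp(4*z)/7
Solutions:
 u(z) = C1 - z^4/7 + 2*z^3 + 3*exp(4*z)/14


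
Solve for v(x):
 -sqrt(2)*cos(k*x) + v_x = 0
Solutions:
 v(x) = C1 + sqrt(2)*sin(k*x)/k


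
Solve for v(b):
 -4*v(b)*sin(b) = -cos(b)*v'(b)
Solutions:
 v(b) = C1/cos(b)^4


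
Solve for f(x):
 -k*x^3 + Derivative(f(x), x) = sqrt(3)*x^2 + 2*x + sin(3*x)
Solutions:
 f(x) = C1 + k*x^4/4 + sqrt(3)*x^3/3 + x^2 - cos(3*x)/3


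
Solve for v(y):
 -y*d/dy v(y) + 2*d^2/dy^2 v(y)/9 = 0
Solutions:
 v(y) = C1 + C2*erfi(3*y/2)


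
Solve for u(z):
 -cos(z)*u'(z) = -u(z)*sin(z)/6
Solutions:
 u(z) = C1/cos(z)^(1/6)


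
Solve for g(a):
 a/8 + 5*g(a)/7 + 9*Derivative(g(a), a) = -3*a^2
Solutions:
 g(a) = C1*exp(-5*a/63) - 21*a^2/5 + 21133*a/200 - 1331379/1000


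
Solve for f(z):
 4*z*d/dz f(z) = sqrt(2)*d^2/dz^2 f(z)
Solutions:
 f(z) = C1 + C2*erfi(2^(1/4)*z)


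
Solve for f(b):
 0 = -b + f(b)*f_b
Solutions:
 f(b) = -sqrt(C1 + b^2)
 f(b) = sqrt(C1 + b^2)


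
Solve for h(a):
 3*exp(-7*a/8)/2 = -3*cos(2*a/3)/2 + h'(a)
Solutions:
 h(a) = C1 + 9*sin(2*a/3)/4 - 12*exp(-7*a/8)/7


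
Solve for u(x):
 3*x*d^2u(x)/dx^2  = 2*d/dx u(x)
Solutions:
 u(x) = C1 + C2*x^(5/3)


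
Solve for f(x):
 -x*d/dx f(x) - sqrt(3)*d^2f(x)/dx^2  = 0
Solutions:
 f(x) = C1 + C2*erf(sqrt(2)*3^(3/4)*x/6)


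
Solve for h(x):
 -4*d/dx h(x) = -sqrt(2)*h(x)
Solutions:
 h(x) = C1*exp(sqrt(2)*x/4)


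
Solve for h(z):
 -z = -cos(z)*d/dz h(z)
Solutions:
 h(z) = C1 + Integral(z/cos(z), z)


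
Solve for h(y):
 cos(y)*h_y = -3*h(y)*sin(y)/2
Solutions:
 h(y) = C1*cos(y)^(3/2)


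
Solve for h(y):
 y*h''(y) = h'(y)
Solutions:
 h(y) = C1 + C2*y^2


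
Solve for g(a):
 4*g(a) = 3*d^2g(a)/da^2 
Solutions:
 g(a) = C1*exp(-2*sqrt(3)*a/3) + C2*exp(2*sqrt(3)*a/3)


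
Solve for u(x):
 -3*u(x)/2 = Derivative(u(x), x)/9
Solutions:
 u(x) = C1*exp(-27*x/2)


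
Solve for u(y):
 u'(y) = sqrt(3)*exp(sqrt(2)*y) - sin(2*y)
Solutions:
 u(y) = C1 + sqrt(6)*exp(sqrt(2)*y)/2 + cos(2*y)/2


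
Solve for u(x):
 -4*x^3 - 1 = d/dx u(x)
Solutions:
 u(x) = C1 - x^4 - x


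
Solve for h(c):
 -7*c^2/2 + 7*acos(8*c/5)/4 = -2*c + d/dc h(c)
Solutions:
 h(c) = C1 - 7*c^3/6 + c^2 + 7*c*acos(8*c/5)/4 - 7*sqrt(25 - 64*c^2)/32


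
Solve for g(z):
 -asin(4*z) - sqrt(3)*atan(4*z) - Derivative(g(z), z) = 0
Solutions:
 g(z) = C1 - z*asin(4*z) - sqrt(1 - 16*z^2)/4 - sqrt(3)*(z*atan(4*z) - log(16*z^2 + 1)/8)


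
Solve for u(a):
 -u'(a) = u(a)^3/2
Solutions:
 u(a) = -sqrt(-1/(C1 - a))
 u(a) = sqrt(-1/(C1 - a))


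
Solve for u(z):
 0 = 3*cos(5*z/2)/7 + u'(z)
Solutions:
 u(z) = C1 - 6*sin(5*z/2)/35


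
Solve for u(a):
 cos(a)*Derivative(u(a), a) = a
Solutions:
 u(a) = C1 + Integral(a/cos(a), a)


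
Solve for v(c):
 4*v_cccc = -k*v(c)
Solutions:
 v(c) = C1*exp(-sqrt(2)*c*(-k)^(1/4)/2) + C2*exp(sqrt(2)*c*(-k)^(1/4)/2) + C3*exp(-sqrt(2)*I*c*(-k)^(1/4)/2) + C4*exp(sqrt(2)*I*c*(-k)^(1/4)/2)


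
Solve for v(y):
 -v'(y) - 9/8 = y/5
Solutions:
 v(y) = C1 - y^2/10 - 9*y/8


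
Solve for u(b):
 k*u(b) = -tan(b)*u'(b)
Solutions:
 u(b) = C1*exp(-k*log(sin(b)))


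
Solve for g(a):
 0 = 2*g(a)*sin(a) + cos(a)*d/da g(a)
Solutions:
 g(a) = C1*cos(a)^2


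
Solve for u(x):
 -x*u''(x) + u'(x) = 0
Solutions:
 u(x) = C1 + C2*x^2


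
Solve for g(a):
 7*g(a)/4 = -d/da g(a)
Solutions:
 g(a) = C1*exp(-7*a/4)


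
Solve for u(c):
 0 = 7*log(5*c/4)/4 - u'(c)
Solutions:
 u(c) = C1 + 7*c*log(c)/4 - 7*c*log(2)/2 - 7*c/4 + 7*c*log(5)/4


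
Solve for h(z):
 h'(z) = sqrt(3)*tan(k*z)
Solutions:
 h(z) = C1 + sqrt(3)*Piecewise((-log(cos(k*z))/k, Ne(k, 0)), (0, True))


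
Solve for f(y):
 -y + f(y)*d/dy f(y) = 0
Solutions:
 f(y) = -sqrt(C1 + y^2)
 f(y) = sqrt(C1 + y^2)


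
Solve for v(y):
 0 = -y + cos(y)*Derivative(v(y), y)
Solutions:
 v(y) = C1 + Integral(y/cos(y), y)


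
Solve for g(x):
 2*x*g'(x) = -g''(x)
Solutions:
 g(x) = C1 + C2*erf(x)


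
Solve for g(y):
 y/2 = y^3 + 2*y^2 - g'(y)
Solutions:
 g(y) = C1 + y^4/4 + 2*y^3/3 - y^2/4


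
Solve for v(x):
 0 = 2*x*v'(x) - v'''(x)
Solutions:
 v(x) = C1 + Integral(C2*airyai(2^(1/3)*x) + C3*airybi(2^(1/3)*x), x)


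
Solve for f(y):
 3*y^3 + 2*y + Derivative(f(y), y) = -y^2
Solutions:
 f(y) = C1 - 3*y^4/4 - y^3/3 - y^2


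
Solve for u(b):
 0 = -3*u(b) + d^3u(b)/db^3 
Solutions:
 u(b) = C3*exp(3^(1/3)*b) + (C1*sin(3^(5/6)*b/2) + C2*cos(3^(5/6)*b/2))*exp(-3^(1/3)*b/2)


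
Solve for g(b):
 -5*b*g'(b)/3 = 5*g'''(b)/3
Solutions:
 g(b) = C1 + Integral(C2*airyai(-b) + C3*airybi(-b), b)


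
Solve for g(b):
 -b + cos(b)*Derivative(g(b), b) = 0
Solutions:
 g(b) = C1 + Integral(b/cos(b), b)


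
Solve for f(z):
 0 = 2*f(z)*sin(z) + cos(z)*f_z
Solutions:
 f(z) = C1*cos(z)^2


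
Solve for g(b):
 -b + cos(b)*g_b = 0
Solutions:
 g(b) = C1 + Integral(b/cos(b), b)


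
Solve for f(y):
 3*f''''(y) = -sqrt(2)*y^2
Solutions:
 f(y) = C1 + C2*y + C3*y^2 + C4*y^3 - sqrt(2)*y^6/1080


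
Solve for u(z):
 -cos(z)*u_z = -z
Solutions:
 u(z) = C1 + Integral(z/cos(z), z)


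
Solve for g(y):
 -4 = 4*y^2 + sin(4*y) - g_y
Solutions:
 g(y) = C1 + 4*y^3/3 + 4*y - cos(4*y)/4


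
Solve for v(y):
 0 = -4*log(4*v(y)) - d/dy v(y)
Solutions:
 Integral(1/(log(_y) + 2*log(2)), (_y, v(y)))/4 = C1 - y


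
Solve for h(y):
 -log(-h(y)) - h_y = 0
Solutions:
 -li(-h(y)) = C1 - y


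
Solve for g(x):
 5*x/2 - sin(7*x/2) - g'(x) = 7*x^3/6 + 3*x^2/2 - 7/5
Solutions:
 g(x) = C1 - 7*x^4/24 - x^3/2 + 5*x^2/4 + 7*x/5 + 2*cos(7*x/2)/7


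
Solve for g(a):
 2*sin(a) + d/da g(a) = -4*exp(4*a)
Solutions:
 g(a) = C1 - exp(4*a) + 2*cos(a)


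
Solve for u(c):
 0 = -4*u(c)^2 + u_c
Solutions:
 u(c) = -1/(C1 + 4*c)


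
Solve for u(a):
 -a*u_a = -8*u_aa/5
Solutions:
 u(a) = C1 + C2*erfi(sqrt(5)*a/4)


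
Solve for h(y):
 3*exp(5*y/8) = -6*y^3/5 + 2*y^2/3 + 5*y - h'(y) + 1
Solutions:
 h(y) = C1 - 3*y^4/10 + 2*y^3/9 + 5*y^2/2 + y - 24*exp(5*y/8)/5


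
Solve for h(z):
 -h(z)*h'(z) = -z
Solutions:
 h(z) = -sqrt(C1 + z^2)
 h(z) = sqrt(C1 + z^2)


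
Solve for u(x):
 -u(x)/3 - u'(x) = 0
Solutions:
 u(x) = C1*exp(-x/3)


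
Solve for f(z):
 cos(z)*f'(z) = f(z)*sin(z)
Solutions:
 f(z) = C1/cos(z)


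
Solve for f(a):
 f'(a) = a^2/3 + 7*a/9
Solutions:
 f(a) = C1 + a^3/9 + 7*a^2/18


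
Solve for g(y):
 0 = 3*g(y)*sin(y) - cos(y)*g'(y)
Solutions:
 g(y) = C1/cos(y)^3


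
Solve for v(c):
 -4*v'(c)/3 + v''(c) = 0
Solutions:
 v(c) = C1 + C2*exp(4*c/3)


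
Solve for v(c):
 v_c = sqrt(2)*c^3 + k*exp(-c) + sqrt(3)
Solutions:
 v(c) = C1 + sqrt(2)*c^4/4 + sqrt(3)*c - k*exp(-c)


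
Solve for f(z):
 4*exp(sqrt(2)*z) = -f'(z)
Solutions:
 f(z) = C1 - 2*sqrt(2)*exp(sqrt(2)*z)


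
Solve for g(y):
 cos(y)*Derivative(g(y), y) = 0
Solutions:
 g(y) = C1


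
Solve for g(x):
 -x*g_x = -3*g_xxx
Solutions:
 g(x) = C1 + Integral(C2*airyai(3^(2/3)*x/3) + C3*airybi(3^(2/3)*x/3), x)


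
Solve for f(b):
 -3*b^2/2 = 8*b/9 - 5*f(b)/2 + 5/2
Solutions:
 f(b) = 3*b^2/5 + 16*b/45 + 1


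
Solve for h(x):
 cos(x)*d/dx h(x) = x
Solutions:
 h(x) = C1 + Integral(x/cos(x), x)


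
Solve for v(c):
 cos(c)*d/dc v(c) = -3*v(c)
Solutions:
 v(c) = C1*(sin(c) - 1)^(3/2)/(sin(c) + 1)^(3/2)


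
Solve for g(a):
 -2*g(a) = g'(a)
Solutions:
 g(a) = C1*exp(-2*a)


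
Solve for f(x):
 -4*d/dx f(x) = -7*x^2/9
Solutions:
 f(x) = C1 + 7*x^3/108


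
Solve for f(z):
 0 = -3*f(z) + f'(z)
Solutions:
 f(z) = C1*exp(3*z)


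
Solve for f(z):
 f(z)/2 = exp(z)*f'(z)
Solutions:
 f(z) = C1*exp(-exp(-z)/2)


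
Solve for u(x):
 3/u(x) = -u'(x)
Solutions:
 u(x) = -sqrt(C1 - 6*x)
 u(x) = sqrt(C1 - 6*x)


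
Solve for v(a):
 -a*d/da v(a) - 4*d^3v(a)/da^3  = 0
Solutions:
 v(a) = C1 + Integral(C2*airyai(-2^(1/3)*a/2) + C3*airybi(-2^(1/3)*a/2), a)


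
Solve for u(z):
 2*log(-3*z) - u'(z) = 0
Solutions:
 u(z) = C1 + 2*z*log(-z) + 2*z*(-1 + log(3))


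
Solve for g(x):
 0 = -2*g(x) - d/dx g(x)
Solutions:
 g(x) = C1*exp(-2*x)


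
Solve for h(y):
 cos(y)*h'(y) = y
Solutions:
 h(y) = C1 + Integral(y/cos(y), y)


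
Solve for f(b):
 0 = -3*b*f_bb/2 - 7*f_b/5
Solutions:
 f(b) = C1 + C2*b^(1/15)


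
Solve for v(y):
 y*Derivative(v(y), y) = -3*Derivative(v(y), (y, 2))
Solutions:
 v(y) = C1 + C2*erf(sqrt(6)*y/6)


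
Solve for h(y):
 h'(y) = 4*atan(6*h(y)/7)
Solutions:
 Integral(1/atan(6*_y/7), (_y, h(y))) = C1 + 4*y


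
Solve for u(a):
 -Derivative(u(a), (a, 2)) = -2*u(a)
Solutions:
 u(a) = C1*exp(-sqrt(2)*a) + C2*exp(sqrt(2)*a)


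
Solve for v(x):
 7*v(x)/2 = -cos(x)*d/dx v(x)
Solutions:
 v(x) = C1*(sin(x) - 1)^(7/4)/(sin(x) + 1)^(7/4)


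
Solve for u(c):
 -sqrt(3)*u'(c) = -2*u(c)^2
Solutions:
 u(c) = -3/(C1 + 2*sqrt(3)*c)


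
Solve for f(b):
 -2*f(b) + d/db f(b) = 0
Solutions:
 f(b) = C1*exp(2*b)


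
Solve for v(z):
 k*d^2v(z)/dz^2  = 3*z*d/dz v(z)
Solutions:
 v(z) = C1 + C2*erf(sqrt(6)*z*sqrt(-1/k)/2)/sqrt(-1/k)


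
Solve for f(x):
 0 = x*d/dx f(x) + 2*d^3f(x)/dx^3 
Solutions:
 f(x) = C1 + Integral(C2*airyai(-2^(2/3)*x/2) + C3*airybi(-2^(2/3)*x/2), x)


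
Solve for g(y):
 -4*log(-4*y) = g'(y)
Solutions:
 g(y) = C1 - 4*y*log(-y) + 4*y*(1 - 2*log(2))


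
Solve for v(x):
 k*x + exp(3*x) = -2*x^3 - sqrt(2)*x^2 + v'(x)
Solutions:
 v(x) = C1 + k*x^2/2 + x^4/2 + sqrt(2)*x^3/3 + exp(3*x)/3


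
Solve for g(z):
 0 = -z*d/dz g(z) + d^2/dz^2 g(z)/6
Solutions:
 g(z) = C1 + C2*erfi(sqrt(3)*z)


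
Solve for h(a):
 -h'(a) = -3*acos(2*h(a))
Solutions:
 Integral(1/acos(2*_y), (_y, h(a))) = C1 + 3*a


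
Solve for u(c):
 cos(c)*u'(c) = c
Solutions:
 u(c) = C1 + Integral(c/cos(c), c)


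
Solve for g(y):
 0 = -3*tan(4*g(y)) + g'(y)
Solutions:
 g(y) = -asin(C1*exp(12*y))/4 + pi/4
 g(y) = asin(C1*exp(12*y))/4


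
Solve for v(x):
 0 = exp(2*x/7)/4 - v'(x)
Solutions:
 v(x) = C1 + 7*exp(2*x/7)/8


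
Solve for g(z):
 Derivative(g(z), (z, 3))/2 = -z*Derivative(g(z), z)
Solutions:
 g(z) = C1 + Integral(C2*airyai(-2^(1/3)*z) + C3*airybi(-2^(1/3)*z), z)


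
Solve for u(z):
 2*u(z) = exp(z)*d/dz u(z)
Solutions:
 u(z) = C1*exp(-2*exp(-z))


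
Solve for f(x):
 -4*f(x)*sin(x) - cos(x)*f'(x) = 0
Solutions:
 f(x) = C1*cos(x)^4


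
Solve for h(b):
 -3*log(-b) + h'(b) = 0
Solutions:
 h(b) = C1 + 3*b*log(-b) - 3*b


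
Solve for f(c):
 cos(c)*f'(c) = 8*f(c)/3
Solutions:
 f(c) = C1*(sin(c) + 1)^(4/3)/(sin(c) - 1)^(4/3)


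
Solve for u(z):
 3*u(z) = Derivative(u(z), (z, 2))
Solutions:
 u(z) = C1*exp(-sqrt(3)*z) + C2*exp(sqrt(3)*z)


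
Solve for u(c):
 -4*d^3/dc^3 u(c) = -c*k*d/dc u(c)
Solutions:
 u(c) = C1 + Integral(C2*airyai(2^(1/3)*c*k^(1/3)/2) + C3*airybi(2^(1/3)*c*k^(1/3)/2), c)


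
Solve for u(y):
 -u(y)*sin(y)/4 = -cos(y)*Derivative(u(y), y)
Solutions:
 u(y) = C1/cos(y)^(1/4)


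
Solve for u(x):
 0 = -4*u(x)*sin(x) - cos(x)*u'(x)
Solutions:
 u(x) = C1*cos(x)^4


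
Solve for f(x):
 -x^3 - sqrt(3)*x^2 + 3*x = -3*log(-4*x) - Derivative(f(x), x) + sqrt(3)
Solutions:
 f(x) = C1 + x^4/4 + sqrt(3)*x^3/3 - 3*x^2/2 - 3*x*log(-x) + x*(-6*log(2) + sqrt(3) + 3)


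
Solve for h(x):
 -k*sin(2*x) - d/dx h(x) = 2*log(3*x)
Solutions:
 h(x) = C1 + k*cos(2*x)/2 - 2*x*log(x) - 2*x*log(3) + 2*x


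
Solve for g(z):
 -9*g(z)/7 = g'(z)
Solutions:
 g(z) = C1*exp(-9*z/7)


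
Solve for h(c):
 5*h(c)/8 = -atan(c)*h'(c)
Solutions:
 h(c) = C1*exp(-5*Integral(1/atan(c), c)/8)


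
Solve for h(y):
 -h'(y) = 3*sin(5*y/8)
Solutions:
 h(y) = C1 + 24*cos(5*y/8)/5


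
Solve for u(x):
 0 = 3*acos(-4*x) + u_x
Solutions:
 u(x) = C1 - 3*x*acos(-4*x) - 3*sqrt(1 - 16*x^2)/4


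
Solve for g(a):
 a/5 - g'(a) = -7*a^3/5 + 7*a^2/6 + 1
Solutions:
 g(a) = C1 + 7*a^4/20 - 7*a^3/18 + a^2/10 - a


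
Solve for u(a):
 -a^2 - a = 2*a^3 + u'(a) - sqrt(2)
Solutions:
 u(a) = C1 - a^4/2 - a^3/3 - a^2/2 + sqrt(2)*a


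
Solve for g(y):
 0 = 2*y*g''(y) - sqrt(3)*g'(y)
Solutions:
 g(y) = C1 + C2*y^(sqrt(3)/2 + 1)


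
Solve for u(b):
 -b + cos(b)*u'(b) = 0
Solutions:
 u(b) = C1 + Integral(b/cos(b), b)


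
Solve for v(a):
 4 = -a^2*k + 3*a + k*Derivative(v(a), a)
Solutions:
 v(a) = C1 + a^3/3 - 3*a^2/(2*k) + 4*a/k


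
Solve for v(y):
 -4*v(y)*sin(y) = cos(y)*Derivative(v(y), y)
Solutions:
 v(y) = C1*cos(y)^4


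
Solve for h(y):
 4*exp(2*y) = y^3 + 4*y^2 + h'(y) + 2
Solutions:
 h(y) = C1 - y^4/4 - 4*y^3/3 - 2*y + 2*exp(2*y)


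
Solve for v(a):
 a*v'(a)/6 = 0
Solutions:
 v(a) = C1


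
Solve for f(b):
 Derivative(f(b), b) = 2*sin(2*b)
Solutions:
 f(b) = C1 - cos(2*b)


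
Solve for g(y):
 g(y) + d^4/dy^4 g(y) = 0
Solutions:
 g(y) = (C1*sin(sqrt(2)*y/2) + C2*cos(sqrt(2)*y/2))*exp(-sqrt(2)*y/2) + (C3*sin(sqrt(2)*y/2) + C4*cos(sqrt(2)*y/2))*exp(sqrt(2)*y/2)


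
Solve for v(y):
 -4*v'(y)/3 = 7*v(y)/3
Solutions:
 v(y) = C1*exp(-7*y/4)


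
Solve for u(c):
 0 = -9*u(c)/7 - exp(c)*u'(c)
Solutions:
 u(c) = C1*exp(9*exp(-c)/7)


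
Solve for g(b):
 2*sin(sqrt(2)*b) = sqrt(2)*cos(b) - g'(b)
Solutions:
 g(b) = C1 + sqrt(2)*sin(b) + sqrt(2)*cos(sqrt(2)*b)


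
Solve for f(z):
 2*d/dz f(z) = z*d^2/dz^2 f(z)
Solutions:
 f(z) = C1 + C2*z^3


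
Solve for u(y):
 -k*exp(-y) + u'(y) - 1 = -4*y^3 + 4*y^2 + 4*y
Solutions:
 u(y) = C1 - k*exp(-y) - y^4 + 4*y^3/3 + 2*y^2 + y


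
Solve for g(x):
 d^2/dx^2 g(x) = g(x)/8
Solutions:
 g(x) = C1*exp(-sqrt(2)*x/4) + C2*exp(sqrt(2)*x/4)


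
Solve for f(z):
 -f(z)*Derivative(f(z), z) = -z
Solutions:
 f(z) = -sqrt(C1 + z^2)
 f(z) = sqrt(C1 + z^2)


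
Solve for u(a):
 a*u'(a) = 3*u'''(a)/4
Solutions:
 u(a) = C1 + Integral(C2*airyai(6^(2/3)*a/3) + C3*airybi(6^(2/3)*a/3), a)


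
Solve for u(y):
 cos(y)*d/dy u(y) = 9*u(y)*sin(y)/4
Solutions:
 u(y) = C1/cos(y)^(9/4)


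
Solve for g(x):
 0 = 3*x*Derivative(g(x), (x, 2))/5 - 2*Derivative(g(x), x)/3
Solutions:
 g(x) = C1 + C2*x^(19/9)


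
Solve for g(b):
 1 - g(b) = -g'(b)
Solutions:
 g(b) = C1*exp(b) + 1


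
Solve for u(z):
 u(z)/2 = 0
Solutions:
 u(z) = 0


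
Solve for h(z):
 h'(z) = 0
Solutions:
 h(z) = C1


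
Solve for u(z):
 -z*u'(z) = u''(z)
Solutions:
 u(z) = C1 + C2*erf(sqrt(2)*z/2)


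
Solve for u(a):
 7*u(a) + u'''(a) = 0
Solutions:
 u(a) = C3*exp(-7^(1/3)*a) + (C1*sin(sqrt(3)*7^(1/3)*a/2) + C2*cos(sqrt(3)*7^(1/3)*a/2))*exp(7^(1/3)*a/2)


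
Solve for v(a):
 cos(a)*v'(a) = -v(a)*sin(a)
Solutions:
 v(a) = C1*cos(a)


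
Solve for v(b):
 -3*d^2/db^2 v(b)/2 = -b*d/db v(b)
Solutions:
 v(b) = C1 + C2*erfi(sqrt(3)*b/3)


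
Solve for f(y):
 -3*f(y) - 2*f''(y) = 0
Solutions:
 f(y) = C1*sin(sqrt(6)*y/2) + C2*cos(sqrt(6)*y/2)


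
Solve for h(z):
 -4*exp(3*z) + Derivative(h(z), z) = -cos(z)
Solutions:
 h(z) = C1 + 4*exp(3*z)/3 - sin(z)


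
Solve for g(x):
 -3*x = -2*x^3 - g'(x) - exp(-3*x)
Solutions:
 g(x) = C1 - x^4/2 + 3*x^2/2 + exp(-3*x)/3


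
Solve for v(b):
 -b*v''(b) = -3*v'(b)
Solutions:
 v(b) = C1 + C2*b^4


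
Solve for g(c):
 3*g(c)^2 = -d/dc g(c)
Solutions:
 g(c) = 1/(C1 + 3*c)


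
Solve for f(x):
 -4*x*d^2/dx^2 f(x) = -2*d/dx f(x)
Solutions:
 f(x) = C1 + C2*x^(3/2)


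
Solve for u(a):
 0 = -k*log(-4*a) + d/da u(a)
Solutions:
 u(a) = C1 + a*k*log(-a) + a*k*(-1 + 2*log(2))


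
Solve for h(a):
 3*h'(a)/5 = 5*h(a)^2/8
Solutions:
 h(a) = -24/(C1 + 25*a)


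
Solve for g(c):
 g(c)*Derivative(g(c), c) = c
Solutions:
 g(c) = -sqrt(C1 + c^2)
 g(c) = sqrt(C1 + c^2)


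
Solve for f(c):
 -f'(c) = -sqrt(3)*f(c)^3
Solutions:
 f(c) = -sqrt(2)*sqrt(-1/(C1 + sqrt(3)*c))/2
 f(c) = sqrt(2)*sqrt(-1/(C1 + sqrt(3)*c))/2


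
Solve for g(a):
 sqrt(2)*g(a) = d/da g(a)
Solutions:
 g(a) = C1*exp(sqrt(2)*a)


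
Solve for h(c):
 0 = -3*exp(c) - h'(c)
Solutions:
 h(c) = C1 - 3*exp(c)


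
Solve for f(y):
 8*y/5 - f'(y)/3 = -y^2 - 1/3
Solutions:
 f(y) = C1 + y^3 + 12*y^2/5 + y


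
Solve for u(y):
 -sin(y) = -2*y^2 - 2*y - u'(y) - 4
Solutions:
 u(y) = C1 - 2*y^3/3 - y^2 - 4*y - cos(y)


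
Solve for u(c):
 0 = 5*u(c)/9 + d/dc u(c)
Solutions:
 u(c) = C1*exp(-5*c/9)


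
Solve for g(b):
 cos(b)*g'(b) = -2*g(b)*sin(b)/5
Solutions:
 g(b) = C1*cos(b)^(2/5)


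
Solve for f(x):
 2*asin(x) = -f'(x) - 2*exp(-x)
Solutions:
 f(x) = C1 - 2*x*asin(x) - 2*sqrt(1 - x^2) + 2*exp(-x)


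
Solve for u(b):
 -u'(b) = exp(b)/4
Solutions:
 u(b) = C1 - exp(b)/4


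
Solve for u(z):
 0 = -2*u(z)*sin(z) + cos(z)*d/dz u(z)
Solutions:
 u(z) = C1/cos(z)^2


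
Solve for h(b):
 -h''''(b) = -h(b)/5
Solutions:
 h(b) = C1*exp(-5^(3/4)*b/5) + C2*exp(5^(3/4)*b/5) + C3*sin(5^(3/4)*b/5) + C4*cos(5^(3/4)*b/5)


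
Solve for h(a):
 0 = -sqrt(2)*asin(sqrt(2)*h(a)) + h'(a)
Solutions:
 Integral(1/asin(sqrt(2)*_y), (_y, h(a))) = C1 + sqrt(2)*a


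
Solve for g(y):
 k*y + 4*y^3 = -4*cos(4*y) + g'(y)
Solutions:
 g(y) = C1 + k*y^2/2 + y^4 + sin(4*y)


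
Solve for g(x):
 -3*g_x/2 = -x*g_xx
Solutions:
 g(x) = C1 + C2*x^(5/2)


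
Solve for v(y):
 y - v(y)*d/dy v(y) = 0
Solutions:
 v(y) = -sqrt(C1 + y^2)
 v(y) = sqrt(C1 + y^2)


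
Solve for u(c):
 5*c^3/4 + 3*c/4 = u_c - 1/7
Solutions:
 u(c) = C1 + 5*c^4/16 + 3*c^2/8 + c/7


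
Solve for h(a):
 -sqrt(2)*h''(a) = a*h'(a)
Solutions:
 h(a) = C1 + C2*erf(2^(1/4)*a/2)


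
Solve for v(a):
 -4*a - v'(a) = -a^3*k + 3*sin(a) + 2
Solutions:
 v(a) = C1 + a^4*k/4 - 2*a^2 - 2*a + 3*cos(a)


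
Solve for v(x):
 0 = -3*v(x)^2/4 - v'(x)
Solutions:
 v(x) = 4/(C1 + 3*x)


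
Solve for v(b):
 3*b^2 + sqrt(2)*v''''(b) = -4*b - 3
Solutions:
 v(b) = C1 + C2*b + C3*b^2 + C4*b^3 - sqrt(2)*b^6/240 - sqrt(2)*b^5/60 - sqrt(2)*b^4/16


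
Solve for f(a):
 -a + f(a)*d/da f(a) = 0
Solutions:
 f(a) = -sqrt(C1 + a^2)
 f(a) = sqrt(C1 + a^2)


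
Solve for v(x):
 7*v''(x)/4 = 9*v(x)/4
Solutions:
 v(x) = C1*exp(-3*sqrt(7)*x/7) + C2*exp(3*sqrt(7)*x/7)


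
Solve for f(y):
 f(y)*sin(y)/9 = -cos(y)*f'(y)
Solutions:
 f(y) = C1*cos(y)^(1/9)


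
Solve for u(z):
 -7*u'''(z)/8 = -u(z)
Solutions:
 u(z) = C3*exp(2*7^(2/3)*z/7) + (C1*sin(sqrt(3)*7^(2/3)*z/7) + C2*cos(sqrt(3)*7^(2/3)*z/7))*exp(-7^(2/3)*z/7)


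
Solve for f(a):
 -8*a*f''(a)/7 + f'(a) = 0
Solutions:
 f(a) = C1 + C2*a^(15/8)


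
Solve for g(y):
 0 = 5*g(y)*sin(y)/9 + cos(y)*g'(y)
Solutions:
 g(y) = C1*cos(y)^(5/9)


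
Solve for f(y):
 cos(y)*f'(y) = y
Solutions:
 f(y) = C1 + Integral(y/cos(y), y)


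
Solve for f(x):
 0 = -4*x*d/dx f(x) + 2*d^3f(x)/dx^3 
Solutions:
 f(x) = C1 + Integral(C2*airyai(2^(1/3)*x) + C3*airybi(2^(1/3)*x), x)


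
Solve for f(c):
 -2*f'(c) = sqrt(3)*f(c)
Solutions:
 f(c) = C1*exp(-sqrt(3)*c/2)


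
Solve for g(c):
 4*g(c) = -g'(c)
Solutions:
 g(c) = C1*exp(-4*c)


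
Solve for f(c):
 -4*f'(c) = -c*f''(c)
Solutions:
 f(c) = C1 + C2*c^5


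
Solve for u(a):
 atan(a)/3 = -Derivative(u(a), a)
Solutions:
 u(a) = C1 - a*atan(a)/3 + log(a^2 + 1)/6


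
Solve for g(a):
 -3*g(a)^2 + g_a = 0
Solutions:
 g(a) = -1/(C1 + 3*a)


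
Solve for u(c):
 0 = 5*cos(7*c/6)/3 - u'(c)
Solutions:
 u(c) = C1 + 10*sin(7*c/6)/7


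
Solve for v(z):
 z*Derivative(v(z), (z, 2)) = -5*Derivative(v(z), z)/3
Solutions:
 v(z) = C1 + C2/z^(2/3)


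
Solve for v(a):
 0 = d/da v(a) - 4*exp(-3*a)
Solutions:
 v(a) = C1 - 4*exp(-3*a)/3


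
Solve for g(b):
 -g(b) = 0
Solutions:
 g(b) = 0


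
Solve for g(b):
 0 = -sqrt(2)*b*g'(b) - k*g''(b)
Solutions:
 g(b) = C1 + C2*sqrt(k)*erf(2^(3/4)*b*sqrt(1/k)/2)


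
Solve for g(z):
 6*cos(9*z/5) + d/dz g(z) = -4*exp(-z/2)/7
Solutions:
 g(z) = C1 - 10*sin(9*z/5)/3 + 8*exp(-z/2)/7


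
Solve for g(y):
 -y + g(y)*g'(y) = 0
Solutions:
 g(y) = -sqrt(C1 + y^2)
 g(y) = sqrt(C1 + y^2)


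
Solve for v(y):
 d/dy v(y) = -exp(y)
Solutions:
 v(y) = C1 - exp(y)


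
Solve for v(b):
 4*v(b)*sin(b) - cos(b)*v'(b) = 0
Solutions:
 v(b) = C1/cos(b)^4


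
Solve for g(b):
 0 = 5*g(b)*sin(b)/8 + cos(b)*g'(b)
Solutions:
 g(b) = C1*cos(b)^(5/8)


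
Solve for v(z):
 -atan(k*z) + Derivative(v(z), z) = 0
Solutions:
 v(z) = C1 + Piecewise((z*atan(k*z) - log(k^2*z^2 + 1)/(2*k), Ne(k, 0)), (0, True))


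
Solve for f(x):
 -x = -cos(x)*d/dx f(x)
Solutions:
 f(x) = C1 + Integral(x/cos(x), x)


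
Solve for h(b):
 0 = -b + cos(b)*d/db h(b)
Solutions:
 h(b) = C1 + Integral(b/cos(b), b)


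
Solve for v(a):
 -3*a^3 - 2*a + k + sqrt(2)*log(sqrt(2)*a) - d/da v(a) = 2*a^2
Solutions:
 v(a) = C1 - 3*a^4/4 - 2*a^3/3 - a^2 + a*k + sqrt(2)*a*log(a) - sqrt(2)*a + sqrt(2)*a*log(2)/2


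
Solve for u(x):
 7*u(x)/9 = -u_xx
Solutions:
 u(x) = C1*sin(sqrt(7)*x/3) + C2*cos(sqrt(7)*x/3)


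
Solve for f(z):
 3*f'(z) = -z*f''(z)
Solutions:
 f(z) = C1 + C2/z^2


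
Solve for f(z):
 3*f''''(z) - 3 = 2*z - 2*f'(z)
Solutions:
 f(z) = C1 + C4*exp(-2^(1/3)*3^(2/3)*z/3) + z^2/2 + 3*z/2 + (C2*sin(2^(1/3)*3^(1/6)*z/2) + C3*cos(2^(1/3)*3^(1/6)*z/2))*exp(2^(1/3)*3^(2/3)*z/6)


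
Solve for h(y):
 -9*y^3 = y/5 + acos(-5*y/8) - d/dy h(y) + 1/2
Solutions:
 h(y) = C1 + 9*y^4/4 + y^2/10 + y*acos(-5*y/8) + y/2 + sqrt(64 - 25*y^2)/5


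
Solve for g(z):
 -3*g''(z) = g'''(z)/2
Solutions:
 g(z) = C1 + C2*z + C3*exp(-6*z)


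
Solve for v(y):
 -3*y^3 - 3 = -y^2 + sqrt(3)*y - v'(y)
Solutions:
 v(y) = C1 + 3*y^4/4 - y^3/3 + sqrt(3)*y^2/2 + 3*y


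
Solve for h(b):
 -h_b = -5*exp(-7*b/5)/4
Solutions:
 h(b) = C1 - 25*exp(-7*b/5)/28


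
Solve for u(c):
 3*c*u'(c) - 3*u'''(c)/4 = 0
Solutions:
 u(c) = C1 + Integral(C2*airyai(2^(2/3)*c) + C3*airybi(2^(2/3)*c), c)


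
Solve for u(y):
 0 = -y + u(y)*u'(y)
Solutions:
 u(y) = -sqrt(C1 + y^2)
 u(y) = sqrt(C1 + y^2)


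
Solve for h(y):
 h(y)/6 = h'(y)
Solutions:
 h(y) = C1*exp(y/6)


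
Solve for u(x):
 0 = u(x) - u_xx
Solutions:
 u(x) = C1*exp(-x) + C2*exp(x)


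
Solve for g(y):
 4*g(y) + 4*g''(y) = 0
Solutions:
 g(y) = C1*sin(y) + C2*cos(y)


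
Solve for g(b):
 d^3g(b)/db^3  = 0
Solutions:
 g(b) = C1 + C2*b + C3*b^2


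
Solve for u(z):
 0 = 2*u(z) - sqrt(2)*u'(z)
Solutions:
 u(z) = C1*exp(sqrt(2)*z)
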